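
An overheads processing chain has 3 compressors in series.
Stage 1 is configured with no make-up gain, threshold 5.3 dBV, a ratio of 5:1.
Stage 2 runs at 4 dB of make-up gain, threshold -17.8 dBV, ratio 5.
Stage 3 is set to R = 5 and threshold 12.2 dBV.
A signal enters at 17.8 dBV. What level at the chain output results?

-8.68 dBV

Stage 1: 12.5 dB above 5.3 dBV, reduced 5:1 to 2.5 dB above → 7.8 dBV.
Stage 2: 7.8 dBV is 25.6 dB over -17.8 dBV; at 5:1 that becomes 5.12 dB over, giving -12.68 dBV; +4 dB make-up → -8.68 dBV.
Stage 3: below threshold (-8.68 ≤ 12.2); passes unchanged; output -8.68 dBV.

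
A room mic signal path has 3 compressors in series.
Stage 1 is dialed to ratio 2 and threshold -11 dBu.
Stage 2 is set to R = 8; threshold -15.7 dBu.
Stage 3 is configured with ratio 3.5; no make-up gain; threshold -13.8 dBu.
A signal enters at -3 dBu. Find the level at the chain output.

Stage 1: 8 dB above -11 dBu, reduced 2:1 to 4 dB above → -7 dBu.
Stage 2: -7 dBu is 8.7 dB over -15.7 dBu; at 8:1 that becomes 1.0875 dB over, giving -14.6125 dBu.
Stage 3: below threshold (-14.6125 ≤ -13.8); passes unchanged; output -14.6125 dBu.

-14.6125 dBu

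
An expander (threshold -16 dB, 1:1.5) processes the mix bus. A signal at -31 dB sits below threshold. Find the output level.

-38.5 dB

Below threshold, a 1:1.5 expander applies gain = (1.5−1)×(T − x) of attenuation.
(1.5−1) × 15 = 7.5 dB, so output = -31 − 7.5 = -38.5 dB.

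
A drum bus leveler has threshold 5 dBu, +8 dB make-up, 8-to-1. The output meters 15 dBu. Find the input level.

21 dBu

Stripping the +8 dB make-up gives 7 dBu at the gain stage.
The compressed level sits 7 − 5 = 2 dB over threshold.
Undo the ratio: input overshoot = 2 × 8 = 16 dB, giving input = 21 dBu.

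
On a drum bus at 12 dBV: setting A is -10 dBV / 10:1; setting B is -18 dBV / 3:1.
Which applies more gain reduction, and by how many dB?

A: 22 dB over, compressed to 2.2 dB over, so 19.8 dB of GR.
B: 30 dB over, compressed to 10 dB over, so 20 dB of GR.
B applies 0.2 dB more gain reduction.

B, by 0.2 dB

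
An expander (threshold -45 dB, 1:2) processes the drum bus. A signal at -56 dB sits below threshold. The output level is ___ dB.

-67 dB

Undershoot = (-45) − (-56) = 11 dB.
At 1:2, that expands to 22 dB under threshold.
Output = -45 − 22 = -67 dB.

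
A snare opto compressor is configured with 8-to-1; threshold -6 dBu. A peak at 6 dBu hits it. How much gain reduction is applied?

10.5 dB

The signal is 12 dB above threshold.
At 8:1, output sits 12/8 = 1.5 dB above threshold.
So the signal is attenuated by 12 − 1.5 = 10.5 dB.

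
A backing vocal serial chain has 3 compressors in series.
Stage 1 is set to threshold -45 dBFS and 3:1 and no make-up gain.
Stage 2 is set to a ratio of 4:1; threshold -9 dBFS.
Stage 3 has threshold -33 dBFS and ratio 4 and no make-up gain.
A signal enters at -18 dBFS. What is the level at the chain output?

-36 dBFS

Stage 1: 27 dB above -45 dBFS, reduced 3:1 to 9 dB above → -36 dBFS.
Stage 2: -36 dBFS ≤ -9 dBFS, so stage 2 doesn't engage; output -36 dBFS.
Stage 3: below threshold (-36 ≤ -33); passes unchanged; output -36 dBFS.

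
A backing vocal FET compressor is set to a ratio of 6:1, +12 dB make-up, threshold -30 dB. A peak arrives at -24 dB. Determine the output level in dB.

Overshoot: -24 − (-30) = 6 dB.
The 6 dB excess becomes 1 dB after 6:1 reduction.
Output = -30 + 1 = -29 dB; make-up adds 12 dB, giving -17 dB.

-17 dB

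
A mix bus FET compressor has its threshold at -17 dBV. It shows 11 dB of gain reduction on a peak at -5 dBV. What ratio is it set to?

Input overshoot = -5 − (-17) = 12 dB.
Output overshoot = 12 − 11 = 1 dB.
Ratio = input overshoot / output overshoot = 12 / 1 = 12.

12:1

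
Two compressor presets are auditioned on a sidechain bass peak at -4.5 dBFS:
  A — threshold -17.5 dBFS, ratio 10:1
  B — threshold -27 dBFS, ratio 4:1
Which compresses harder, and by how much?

A: GR = 13 − 13/10 = 11.7 dB.
B: GR = 22.5 − 22.5/4 = 16.875 dB.
Difference: 5.175 dB in favour of B.

B, by 5.175 dB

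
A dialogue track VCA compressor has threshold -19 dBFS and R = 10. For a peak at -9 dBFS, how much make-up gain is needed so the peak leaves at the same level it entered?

The peak compresses to -19 + 10/10 = -18 dBFS.
To reach -9 dBFS requires -9 − (-18) = 9 dB of make-up.

9 dB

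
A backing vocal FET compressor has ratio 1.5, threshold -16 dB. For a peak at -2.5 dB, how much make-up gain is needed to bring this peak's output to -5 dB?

2 dB

The peak compresses to -16 + 13.5/1.5 = -7 dB.
To reach -5 dB requires -5 − (-7) = 2 dB of make-up.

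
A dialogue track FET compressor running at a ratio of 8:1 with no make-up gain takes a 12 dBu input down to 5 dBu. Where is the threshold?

4 dBu

Input is 8 dB above T (since output overshoot × R = input overshoot: (5 − T)·8 = 12 − T gives T = 4 dBu).
Check: 4 + (12 − 4)/8 = 4 + 1 = 5 dBu. ✓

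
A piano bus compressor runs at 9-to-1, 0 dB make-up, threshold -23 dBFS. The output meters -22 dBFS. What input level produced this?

That's 1 dB above the -23 dBFS threshold.
Undo the ratio: input overshoot = 1 × 9 = 9 dB, giving input = -14 dBFS.

-14 dBFS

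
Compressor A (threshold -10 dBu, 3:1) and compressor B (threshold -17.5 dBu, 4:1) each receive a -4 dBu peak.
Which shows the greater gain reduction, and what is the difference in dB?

A: 6 dB over, compressed to 2 dB over, so 4 dB of GR.
B: 13.5 dB over, compressed to 3.375 dB over, so 10.125 dB of GR.
Difference: 6.125 dB in favour of B.

B, by 6.125 dB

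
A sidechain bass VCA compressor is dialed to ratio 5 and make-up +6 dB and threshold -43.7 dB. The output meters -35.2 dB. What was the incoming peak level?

-31.2 dB

Remove make-up: -35.2 − 6 = -41.2 dB.
That's 2.5 dB above the -43.7 dB threshold.
Input overshoot = R × output overshoot = 12.5 dB → input = -43.7 + 12.5 = -31.2 dB.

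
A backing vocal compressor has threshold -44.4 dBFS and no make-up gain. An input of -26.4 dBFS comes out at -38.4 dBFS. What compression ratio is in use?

Input overshoot = -26.4 − (-44.4) = 18 dB; output overshoot = -38.4 − (-44.4) = 6 dB.
Ratio = 18 / 6 = 3.

3:1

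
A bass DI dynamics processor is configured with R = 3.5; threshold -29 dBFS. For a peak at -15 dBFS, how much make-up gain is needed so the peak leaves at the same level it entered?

Overshoot 14 dB → 14/3.5 = 4 dB after compression, so the compressed level is -29 + 4 = -25 dBFS.
Make-up = target − compressed = -15 − (-25) = 10 dB.

10 dB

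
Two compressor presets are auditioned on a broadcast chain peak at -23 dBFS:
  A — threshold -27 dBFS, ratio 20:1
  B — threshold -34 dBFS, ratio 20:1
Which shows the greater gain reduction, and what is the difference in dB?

A: 4 dB over, compressed to 0.2 dB over, so 3.8 dB of GR.
B: 11 dB over, compressed to 0.55 dB over, so 10.45 dB of GR.
B applies 6.65 dB more gain reduction.

B, by 6.65 dB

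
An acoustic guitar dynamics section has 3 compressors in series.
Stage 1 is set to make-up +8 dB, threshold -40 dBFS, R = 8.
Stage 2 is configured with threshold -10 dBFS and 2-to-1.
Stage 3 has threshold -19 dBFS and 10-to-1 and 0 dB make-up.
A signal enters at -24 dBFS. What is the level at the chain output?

Stage 1: overshoot 16 dB → 16/8 = 2 dB → -38 dBFS; +8 dB make-up → -30 dBFS.
Stage 2: -30 dBFS ≤ -10 dBFS, so stage 2 doesn't engage; output -30 dBFS.
Stage 3: -30 dBFS ≤ -19 dBFS, so stage 3 doesn't engage; output -30 dBFS.

-30 dBFS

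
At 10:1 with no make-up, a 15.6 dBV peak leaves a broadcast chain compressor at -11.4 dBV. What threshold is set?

-14.4 dBV

Let T be the threshold. Output overshoot = (input overshoot)/R, so -11.4 − T = (15.6 − T)/10.
10·(-11.4 − T) = 15.6 − T → 9·T = -114 − 15.6 = -129.6.
T = -129.6/9 = -14.4 dBV.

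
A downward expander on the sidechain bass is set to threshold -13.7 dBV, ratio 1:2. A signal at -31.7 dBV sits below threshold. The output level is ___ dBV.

-49.7 dBV

Below threshold, a 1:2 expander applies gain = (2−1)×(T − x) of attenuation.
(2−1) × 18 = 18 dB, so output = -31.7 − 18 = -49.7 dBV.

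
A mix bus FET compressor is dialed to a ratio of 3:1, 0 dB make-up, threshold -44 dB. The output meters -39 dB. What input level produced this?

Post-compression overshoot = -39 − (-44) = 5 dB.
Input overshoot = R × output overshoot = 15 dB → input = -44 + 15 = -29 dB.

-29 dB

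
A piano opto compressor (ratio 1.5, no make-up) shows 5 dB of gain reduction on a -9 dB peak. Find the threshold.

-24 dB

Gain reduction = -9 − (-14) = 5 dB; output overshoot = GR / (R − 1) = 5 / 0.5 = 10 dB.
Threshold = output − output overshoot = -14 − 10 = -24 dB.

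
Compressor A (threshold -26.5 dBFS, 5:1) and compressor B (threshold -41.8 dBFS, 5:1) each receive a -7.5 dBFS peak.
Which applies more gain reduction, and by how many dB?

A: 19 dB over, compressed to 3.8 dB over, so 15.2 dB of GR.
B: 34.3 dB over, compressed to 6.86 dB over, so 27.44 dB of GR.
B reduces 12.24 dB more.

B, by 12.24 dB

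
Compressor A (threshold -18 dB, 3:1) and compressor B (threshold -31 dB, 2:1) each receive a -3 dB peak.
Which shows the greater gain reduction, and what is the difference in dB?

B, by 4 dB

A: overshoot 15 dB → output overshoot 5 dB → GR 10 dB.
B: overshoot 28 dB → output overshoot 14 dB → GR 14 dB.
B reduces 4 dB more.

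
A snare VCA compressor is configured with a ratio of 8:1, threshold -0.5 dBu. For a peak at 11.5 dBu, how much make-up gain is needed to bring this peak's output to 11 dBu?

The peak compresses to -0.5 + 12/8 = 1 dBu.
To reach 11 dBu requires 11 − 1 = 10 dB of make-up.

10 dB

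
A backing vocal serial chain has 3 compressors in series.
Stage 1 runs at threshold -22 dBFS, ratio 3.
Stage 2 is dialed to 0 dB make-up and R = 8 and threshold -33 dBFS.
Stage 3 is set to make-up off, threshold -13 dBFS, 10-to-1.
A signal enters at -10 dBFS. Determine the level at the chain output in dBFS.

-31.125 dBFS

Stage 1: overshoot 12 dB → 12/3 = 4 dB → -18 dBFS.
Stage 2: -18 dBFS is 15 dB over -33 dBFS; at 8:1 that becomes 1.875 dB over, giving -31.125 dBFS.
Stage 3: -31.125 dBFS is at or below the -13 dBFS threshold — no compression; output -31.125 dBFS.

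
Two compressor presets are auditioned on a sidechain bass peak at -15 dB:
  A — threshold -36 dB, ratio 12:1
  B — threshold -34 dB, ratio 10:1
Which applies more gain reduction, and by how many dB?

A, by 2.15 dB

A: overshoot 21 dB → output overshoot 1.75 dB → GR 19.25 dB.
B: overshoot 19 dB → output overshoot 1.9 dB → GR 17.1 dB.
A reduces 2.15 dB more.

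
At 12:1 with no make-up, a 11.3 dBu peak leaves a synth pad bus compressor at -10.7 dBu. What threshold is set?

Input is 24 dB above T (since output overshoot × R = input overshoot: (-10.7 − T)·12 = 11.3 − T gives T = -12.7 dBu).
Check: -12.7 + (11.3 − (-12.7))/12 = -12.7 + 2 = -10.7 dBu. ✓

-12.7 dBu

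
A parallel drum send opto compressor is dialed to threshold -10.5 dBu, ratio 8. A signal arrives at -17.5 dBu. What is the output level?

-17.5 dBu is 7 dB below the -10.5 dBu threshold, so no gain reduction is applied.
Output = input = -17.5 dBu.

-17.5 dBu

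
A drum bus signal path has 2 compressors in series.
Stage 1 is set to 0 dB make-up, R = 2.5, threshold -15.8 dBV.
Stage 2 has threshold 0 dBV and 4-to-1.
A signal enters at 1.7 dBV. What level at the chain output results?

Stage 1: 1.7 dBV is 17.5 dB over -15.8 dBV; at 2.5:1 that becomes 7 dB over, giving -8.8 dBV.
Stage 2: -8.8 dBV ≤ 0 dBV, so stage 2 doesn't engage; output -8.8 dBV.

-8.8 dBV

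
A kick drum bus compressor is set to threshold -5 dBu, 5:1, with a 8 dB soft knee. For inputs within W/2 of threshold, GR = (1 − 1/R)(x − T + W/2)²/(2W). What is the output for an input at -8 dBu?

x − T + W/2 = -8 − (-5) + 4 = 1.
GR = (1 − 1/5) × 1² / 16 = 0.8 × 1 / 16 = 0.05 dB.
Output = -8 − 0.05 = -8.05 dBu.

-8.05 dBu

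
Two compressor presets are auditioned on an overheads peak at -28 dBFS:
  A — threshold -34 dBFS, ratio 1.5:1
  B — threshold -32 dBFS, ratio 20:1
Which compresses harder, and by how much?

B, by 1.8 dB

A: GR = 6 − 6/1.5 = 2 dB.
B: GR = 4 − 4/20 = 3.8 dB.
Difference: 1.8 dB in favour of B.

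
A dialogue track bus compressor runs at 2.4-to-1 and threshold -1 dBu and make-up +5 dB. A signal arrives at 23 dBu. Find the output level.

14 dBu

23 dBu sits 24 dB over threshold.
At 2.4:1 the overshoot is divided by 2.4, leaving 10 dB above threshold.
So the level is -1 + 10 = 9 dBu; make-up adds 5 dB, giving 14 dBu.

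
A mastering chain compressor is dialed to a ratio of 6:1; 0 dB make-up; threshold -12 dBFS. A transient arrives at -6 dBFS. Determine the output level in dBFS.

Overshoot: -6 − (-12) = 6 dB.
6:1 compression reduces that to 6/6 = 1 dB over.
So the level is -12 + 1 = -11 dBFS.

-11 dBFS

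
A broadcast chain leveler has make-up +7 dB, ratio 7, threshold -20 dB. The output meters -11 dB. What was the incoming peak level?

-6 dB

Before make-up, the level was -11 − 7 = -18 dB.
That's 2 dB above the -20 dB threshold.
Input overshoot = R × output overshoot = 14 dB → input = -20 + 14 = -6 dB.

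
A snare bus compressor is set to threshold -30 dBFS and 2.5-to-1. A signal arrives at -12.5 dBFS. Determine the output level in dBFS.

-23 dBFS

-12.5 dBFS sits 17.5 dB over threshold.
The 17.5 dB excess becomes 7 dB after 2.5:1 reduction.
Output = -30 + 7 = -23 dBFS.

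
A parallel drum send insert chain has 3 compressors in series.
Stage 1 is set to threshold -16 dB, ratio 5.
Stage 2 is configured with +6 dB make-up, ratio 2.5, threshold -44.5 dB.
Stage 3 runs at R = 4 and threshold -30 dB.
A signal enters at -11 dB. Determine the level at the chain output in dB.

Stage 1: -11 dB is 5 dB over -16 dB; at 5:1 that becomes 1 dB over, giving -15 dB.
Stage 2: -15 dB is 29.5 dB over -44.5 dB; at 2.5:1 that becomes 11.8 dB over, giving -32.7 dB; +6 dB make-up → -26.7 dB.
Stage 3: overshoot 3.3 dB → 3.3/4 = 0.825 dB → -29.175 dB.

-29.175 dB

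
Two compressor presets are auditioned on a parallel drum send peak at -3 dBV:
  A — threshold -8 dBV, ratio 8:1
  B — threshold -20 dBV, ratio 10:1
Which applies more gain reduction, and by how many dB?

B, by 10.925 dB

A: overshoot 5 dB → output overshoot 0.625 dB → GR 4.375 dB.
B: overshoot 17 dB → output overshoot 1.7 dB → GR 15.3 dB.
B reduces 10.925 dB more.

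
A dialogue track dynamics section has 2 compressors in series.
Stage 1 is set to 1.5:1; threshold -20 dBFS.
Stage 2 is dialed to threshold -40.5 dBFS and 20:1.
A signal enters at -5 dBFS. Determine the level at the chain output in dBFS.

-38.975 dBFS

Stage 1: 15 dB above -20 dBFS, reduced 1.5:1 to 10 dB above → -10 dBFS.
Stage 2: -10 dBFS is 30.5 dB over -40.5 dBFS; at 20:1 that becomes 1.525 dB over, giving -38.975 dBFS.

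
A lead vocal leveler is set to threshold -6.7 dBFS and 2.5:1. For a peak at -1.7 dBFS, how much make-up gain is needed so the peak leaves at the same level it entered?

3 dB

The peak compresses to -6.7 + 5/2.5 = -4.7 dBFS.
To reach -1.7 dBFS requires -1.7 − (-4.7) = 3 dB of make-up.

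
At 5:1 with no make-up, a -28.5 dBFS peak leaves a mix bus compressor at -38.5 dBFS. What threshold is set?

-41 dBFS

Let T be the threshold. Output overshoot = (input overshoot)/R, so -38.5 − T = (-28.5 − T)/5.
5·(-38.5 − T) = -28.5 − T → 4·T = -192.5 − (-28.5) = -164.
T = -164/4 = -41 dBFS.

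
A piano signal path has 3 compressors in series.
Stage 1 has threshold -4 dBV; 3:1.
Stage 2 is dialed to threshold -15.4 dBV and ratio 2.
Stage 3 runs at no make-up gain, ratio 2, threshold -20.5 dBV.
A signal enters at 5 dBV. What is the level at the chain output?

-14.35 dBV

Stage 1: overshoot 9 dB → 9/3 = 3 dB → -1 dBV.
Stage 2: overshoot 14.4 dB → 14.4/2 = 7.2 dB → -8.2 dBV.
Stage 3: overshoot 12.3 dB → 12.3/2 = 6.15 dB → -14.35 dBV.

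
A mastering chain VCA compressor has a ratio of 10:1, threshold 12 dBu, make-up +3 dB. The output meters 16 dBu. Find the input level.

22 dBu

Stripping the +3 dB make-up gives 13 dBu at the gain stage.
Post-compression overshoot = 13 − 12 = 1 dB.
Undo the ratio: input overshoot = 1 × 10 = 10 dB, giving input = 22 dBu.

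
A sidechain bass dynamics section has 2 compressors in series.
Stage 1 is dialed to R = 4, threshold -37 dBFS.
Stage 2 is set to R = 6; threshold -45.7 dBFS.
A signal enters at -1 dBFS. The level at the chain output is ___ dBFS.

Stage 1: overshoot 36 dB → 36/4 = 9 dB → -28 dBFS.
Stage 2: -28 dBFS is 17.7 dB over -45.7 dBFS; at 6:1 that becomes 2.95 dB over, giving -42.75 dBFS.

-42.75 dBFS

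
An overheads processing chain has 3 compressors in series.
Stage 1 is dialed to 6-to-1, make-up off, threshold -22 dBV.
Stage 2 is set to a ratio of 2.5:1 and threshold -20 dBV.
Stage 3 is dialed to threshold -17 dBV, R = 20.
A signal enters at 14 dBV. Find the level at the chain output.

-18.4 dBV

Stage 1: 36 dB above -22 dBV, reduced 6:1 to 6 dB above → -16 dBV.
Stage 2: overshoot 4 dB → 4/2.5 = 1.6 dB → -18.4 dBV.
Stage 3: -18.4 dBV is at or below the -17 dBV threshold — no compression; output -18.4 dBV.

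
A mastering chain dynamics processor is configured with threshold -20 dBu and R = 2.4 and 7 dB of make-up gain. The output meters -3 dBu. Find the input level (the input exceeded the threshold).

4 dBu

Remove make-up: -3 − 7 = -10 dBu.
That's 10 dB above the -20 dBu threshold.
Undo the ratio: input overshoot = 10 × 2.4 = 24 dB, giving input = 4 dBu.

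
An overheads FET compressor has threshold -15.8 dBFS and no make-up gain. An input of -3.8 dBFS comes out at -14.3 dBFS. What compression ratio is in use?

8:1

Input overshoot = -3.8 − (-15.8) = 12 dB; output overshoot = -14.3 − (-15.8) = 1.5 dB.
Ratio = 12 / 1.5 = 8.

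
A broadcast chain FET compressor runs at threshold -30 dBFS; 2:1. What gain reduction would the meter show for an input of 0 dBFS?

15 dB

Overshoot = 0 − (-30) = 30 dB.
After 2:1 compression the overshoot becomes 30/2 = 15 dB.
So the signal is attenuated by 30 − 15 = 15 dB.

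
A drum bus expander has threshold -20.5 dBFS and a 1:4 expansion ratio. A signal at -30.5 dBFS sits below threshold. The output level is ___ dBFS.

-60.5 dBFS

Below threshold, a 1:4 expander applies gain = (4−1)×(T − x) of attenuation.
(4−1) × 10 = 30 dB, so output = -30.5 − 30 = -60.5 dBFS.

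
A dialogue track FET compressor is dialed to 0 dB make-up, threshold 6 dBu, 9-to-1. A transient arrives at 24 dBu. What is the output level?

24 dBu sits 18 dB over threshold.
9:1 compression reduces that to 18/9 = 2 dB over.
So the level is 6 + 2 = 8 dBu.

8 dBu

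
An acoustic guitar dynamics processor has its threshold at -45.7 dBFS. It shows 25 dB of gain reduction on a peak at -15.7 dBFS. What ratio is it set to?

Input overshoot = -15.7 − (-45.7) = 30 dB.
Output overshoot = 30 − 25 = 5 dB.
Ratio = input overshoot / output overshoot = 30 / 5 = 6.

6:1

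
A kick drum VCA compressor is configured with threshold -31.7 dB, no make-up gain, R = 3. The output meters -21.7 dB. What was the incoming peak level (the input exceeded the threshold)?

That's 10 dB above the -31.7 dB threshold.
Undo the ratio: input overshoot = 10 × 3 = 30 dB, giving input = -1.7 dB.

-1.7 dB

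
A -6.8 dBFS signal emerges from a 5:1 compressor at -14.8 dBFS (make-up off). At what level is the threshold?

Input is 10 dB above T (since output overshoot × R = input overshoot: (-14.8 − T)·5 = -6.8 − T gives T = -16.8 dBFS).
Check: -16.8 + (-6.8 − (-16.8))/5 = -16.8 + 2 = -14.8 dBFS. ✓

-16.8 dBFS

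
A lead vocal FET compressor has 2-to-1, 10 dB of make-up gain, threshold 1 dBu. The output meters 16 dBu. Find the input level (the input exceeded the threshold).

Remove make-up: 16 − 10 = 6 dBu.
The compressed level sits 6 − 1 = 5 dB over threshold.
Before 2:1 compression the overshoot was 5 × 2 = 10 dB, so input = 1 + 10 = 11 dBu.

11 dBu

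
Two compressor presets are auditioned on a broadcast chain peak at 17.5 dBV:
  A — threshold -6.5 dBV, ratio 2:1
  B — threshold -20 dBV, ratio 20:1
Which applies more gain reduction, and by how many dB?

A: GR = 24 − 24/2 = 12 dB.
B: GR = 37.5 − 37.5/20 = 35.625 dB.
B reduces 23.625 dB more.

B, by 23.625 dB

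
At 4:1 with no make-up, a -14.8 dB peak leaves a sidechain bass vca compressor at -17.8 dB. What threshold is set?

-18.8 dB

Let T be the threshold. Output overshoot = (input overshoot)/R, so -17.8 − T = (-14.8 − T)/4.
4·(-17.8 − T) = -14.8 − T → 3·T = -71.2 − (-14.8) = -56.4.
T = -56.4/3 = -18.8 dB.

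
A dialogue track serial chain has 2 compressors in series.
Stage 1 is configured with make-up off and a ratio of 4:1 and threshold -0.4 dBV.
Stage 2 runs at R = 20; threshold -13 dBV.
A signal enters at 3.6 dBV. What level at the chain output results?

Stage 1: overshoot 4 dB → 4/4 = 1 dB → 0.6 dBV.
Stage 2: overshoot 13.6 dB → 13.6/20 = 0.68 dB → -12.32 dBV.

-12.32 dBV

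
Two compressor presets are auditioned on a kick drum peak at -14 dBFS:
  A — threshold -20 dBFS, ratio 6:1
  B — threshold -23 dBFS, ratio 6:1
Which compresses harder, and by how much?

A: overshoot 6 dB → output overshoot 1 dB → GR 5 dB.
B: overshoot 9 dB → output overshoot 1.5 dB → GR 7.5 dB.
Difference: 2.5 dB in favour of B.

B, by 2.5 dB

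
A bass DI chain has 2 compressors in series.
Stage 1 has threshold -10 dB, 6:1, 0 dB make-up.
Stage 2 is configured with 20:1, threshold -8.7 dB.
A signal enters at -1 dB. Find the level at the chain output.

Stage 1: -1 dB is 9 dB over -10 dB; at 6:1 that becomes 1.5 dB over, giving -8.5 dB.
Stage 2: -8.5 dB is 0.2 dB over -8.7 dB; at 20:1 that becomes 0.01 dB over, giving -8.69 dB.

-8.69 dB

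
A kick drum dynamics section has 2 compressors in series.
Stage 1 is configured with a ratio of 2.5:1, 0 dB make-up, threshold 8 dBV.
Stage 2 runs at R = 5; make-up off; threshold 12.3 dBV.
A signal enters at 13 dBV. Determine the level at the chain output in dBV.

Stage 1: 5 dB above 8 dBV, reduced 2.5:1 to 2 dB above → 10 dBV.
Stage 2: below threshold (10 ≤ 12.3); passes unchanged; output 10 dBV.

10 dBV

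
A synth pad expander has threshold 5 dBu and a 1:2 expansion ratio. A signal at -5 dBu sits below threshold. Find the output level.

Below threshold, a 1:2 expander applies gain = (2−1)×(T − x) of attenuation.
(2−1) × 10 = 10 dB, so output = -5 − 10 = -15 dBu.

-15 dBu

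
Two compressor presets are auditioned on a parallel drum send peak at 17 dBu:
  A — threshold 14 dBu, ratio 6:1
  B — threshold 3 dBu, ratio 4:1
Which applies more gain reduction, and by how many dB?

A: GR = 3 − 3/6 = 2.5 dB.
B: GR = 14 − 14/4 = 10.5 dB.
Difference: 8 dB in favour of B.

B, by 8 dB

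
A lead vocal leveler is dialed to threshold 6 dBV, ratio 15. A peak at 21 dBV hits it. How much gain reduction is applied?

14 dB

Overshoot = 21 − 6 = 15 dB.
A 15:1 ratio leaves 1 dB of that excess.
GR = overshoot in − overshoot out = 15 − 1 = 14 dB.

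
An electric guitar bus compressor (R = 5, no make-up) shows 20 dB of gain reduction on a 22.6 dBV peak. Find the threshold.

-2.4 dBV

Input is 25 dB above T (since output overshoot × R = input overshoot: (2.6 − T)·5 = 22.6 − T gives T = -2.4 dBV).
Check: -2.4 + (22.6 − (-2.4))/5 = -2.4 + 5 = 2.6 dBV. ✓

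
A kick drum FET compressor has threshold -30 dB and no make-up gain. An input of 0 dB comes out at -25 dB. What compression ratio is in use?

6:1

Input overshoot = 0 − (-30) = 30 dB; output overshoot = -25 − (-30) = 5 dB.
Ratio = 30 / 5 = 6.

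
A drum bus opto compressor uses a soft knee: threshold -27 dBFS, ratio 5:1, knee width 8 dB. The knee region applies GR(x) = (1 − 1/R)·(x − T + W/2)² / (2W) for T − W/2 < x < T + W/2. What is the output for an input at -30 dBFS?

-30.05 dBFS

x − T + W/2 = -30 − (-27) + 4 = 1.
GR = (1 − 1/5) × 1² / 16 = 0.8 × 1 / 16 = 0.05 dB.
Output = -30 − 0.05 = -30.05 dBFS.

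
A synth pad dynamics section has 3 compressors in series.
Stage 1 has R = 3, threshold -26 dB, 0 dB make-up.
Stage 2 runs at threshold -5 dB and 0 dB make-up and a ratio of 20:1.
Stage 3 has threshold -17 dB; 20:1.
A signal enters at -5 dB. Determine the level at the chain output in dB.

Stage 1: -5 dB is 21 dB over -26 dB; at 3:1 that becomes 7 dB over, giving -19 dB.
Stage 2: -19 dB ≤ -5 dB, so stage 2 doesn't engage; output -19 dB.
Stage 3: -19 dB ≤ -17 dB, so stage 3 doesn't engage; output -19 dB.

-19 dB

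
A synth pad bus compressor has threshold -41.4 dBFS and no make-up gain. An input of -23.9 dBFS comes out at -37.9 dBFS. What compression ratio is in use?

5:1

Input overshoot = -23.9 − (-41.4) = 17.5 dB; output overshoot = -37.9 − (-41.4) = 3.5 dB.
Ratio = 17.5 / 3.5 = 5.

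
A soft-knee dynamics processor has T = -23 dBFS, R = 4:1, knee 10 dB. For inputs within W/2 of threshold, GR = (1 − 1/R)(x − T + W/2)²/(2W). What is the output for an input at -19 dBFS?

x − T + W/2 = -19 − (-23) + 5 = 9.
GR = (1 − 1/4) × 9² / 20 = 0.75 × 81 / 20 = 3.0375 dB.
Output = -19 − 3.0375 = -22.0375 dBFS.

-22.0375 dBFS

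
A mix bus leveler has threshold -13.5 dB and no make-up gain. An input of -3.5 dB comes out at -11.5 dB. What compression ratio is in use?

5:1

Input overshoot = -3.5 − (-13.5) = 10 dB; output overshoot = -11.5 − (-13.5) = 2 dB.
Ratio = 10 / 2 = 5.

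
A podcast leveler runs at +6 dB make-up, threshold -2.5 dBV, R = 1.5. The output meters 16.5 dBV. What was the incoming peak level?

17 dBV

Remove make-up: 16.5 − 6 = 10.5 dBV.
Post-compression overshoot = 10.5 − (-2.5) = 13 dB.
Before 1.5:1 compression the overshoot was 13 × 1.5 = 19.5 dB, so input = -2.5 + 19.5 = 17 dBV.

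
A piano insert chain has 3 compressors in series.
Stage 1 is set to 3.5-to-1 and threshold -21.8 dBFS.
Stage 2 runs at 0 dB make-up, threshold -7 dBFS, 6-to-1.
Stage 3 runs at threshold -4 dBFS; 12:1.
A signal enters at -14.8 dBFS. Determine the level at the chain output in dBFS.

-19.8 dBFS

Stage 1: 7 dB above -21.8 dBFS, reduced 3.5:1 to 2 dB above → -19.8 dBFS.
Stage 2: -19.8 dBFS is at or below the -7 dBFS threshold — no compression; output -19.8 dBFS.
Stage 3: -19.8 dBFS is at or below the -4 dBFS threshold — no compression; output -19.8 dBFS.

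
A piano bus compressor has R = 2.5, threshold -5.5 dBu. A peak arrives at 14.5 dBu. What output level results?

The input is 20 dB above the -5.5 dBu threshold.
The 20 dB excess becomes 8 dB after 2.5:1 reduction.
Output = -5.5 + 8 = 2.5 dBu.

2.5 dBu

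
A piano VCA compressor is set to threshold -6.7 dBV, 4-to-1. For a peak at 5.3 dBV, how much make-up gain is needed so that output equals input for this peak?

9 dB

The peak compresses to -6.7 + 12/4 = -3.7 dBV.
To reach 5.3 dBV requires 5.3 − (-3.7) = 9 dB of make-up.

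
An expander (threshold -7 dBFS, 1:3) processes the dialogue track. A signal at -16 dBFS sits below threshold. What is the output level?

The input is 9 dB below the -7 dBFS threshold.
A 1:3 expander multiplies undershoot by 3: 9 × 3 = 27 dB below threshold.
Output = -7 − 27 = -34 dBFS.

-34 dBFS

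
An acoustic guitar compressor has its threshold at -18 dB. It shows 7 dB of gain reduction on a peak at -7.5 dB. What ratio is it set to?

3:1

Input overshoot = -7.5 − (-18) = 10.5 dB.
Output overshoot = 10.5 − 7 = 3.5 dB.
Ratio = input overshoot / output overshoot = 10.5 / 3.5 = 3.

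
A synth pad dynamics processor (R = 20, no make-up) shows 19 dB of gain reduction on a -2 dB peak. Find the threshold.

Gain reduction = -2 − (-21) = 19 dB; output overshoot = GR / (R − 1) = 19 / 19 = 1 dB.
Threshold = output − output overshoot = -21 − 1 = -22 dB.

-22 dB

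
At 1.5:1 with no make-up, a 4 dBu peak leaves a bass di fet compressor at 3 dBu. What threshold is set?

Input is 3 dB above T (since output overshoot × R = input overshoot: (3 − T)·1.5 = 4 − T gives T = 1 dBu).
Check: 1 + (4 − 1)/1.5 = 1 + 2 = 3 dBu. ✓

1 dBu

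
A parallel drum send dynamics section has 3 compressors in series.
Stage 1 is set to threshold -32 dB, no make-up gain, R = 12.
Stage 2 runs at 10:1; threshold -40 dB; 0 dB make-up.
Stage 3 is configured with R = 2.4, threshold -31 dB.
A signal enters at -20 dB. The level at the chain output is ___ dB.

-39.1 dB

Stage 1: 12 dB above -32 dB, reduced 12:1 to 1 dB above → -31 dB.
Stage 2: overshoot 9 dB → 9/10 = 0.9 dB → -39.1 dB.
Stage 3: -39.1 dB ≤ -31 dB, so stage 3 doesn't engage; output -39.1 dB.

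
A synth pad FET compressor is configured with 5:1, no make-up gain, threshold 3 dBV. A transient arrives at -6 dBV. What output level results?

-6 dBV

-6 dBV is 9 dB below the 3 dBV threshold, so no gain reduction is applied.
Output = input = -6 dBV.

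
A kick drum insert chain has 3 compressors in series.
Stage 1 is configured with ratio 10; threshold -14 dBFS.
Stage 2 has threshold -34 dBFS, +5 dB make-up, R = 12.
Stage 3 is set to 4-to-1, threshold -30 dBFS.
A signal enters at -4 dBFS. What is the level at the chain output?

-29.3125 dBFS

Stage 1: overshoot 10 dB → 10/10 = 1 dB → -13 dBFS.
Stage 2: overshoot 21 dB → 21/12 = 1.75 dB → -32.25 dBFS; +5 dB make-up → -27.25 dBFS.
Stage 3: 2.75 dB above -30 dBFS, reduced 4:1 to 0.6875 dB above → -29.3125 dBFS.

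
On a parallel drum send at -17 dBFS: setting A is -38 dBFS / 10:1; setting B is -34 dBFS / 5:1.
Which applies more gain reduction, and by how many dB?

A: 21 dB over, compressed to 2.1 dB over, so 18.9 dB of GR.
B: 17 dB over, compressed to 3.4 dB over, so 13.6 dB of GR.
A reduces 5.3 dB more.

A, by 5.3 dB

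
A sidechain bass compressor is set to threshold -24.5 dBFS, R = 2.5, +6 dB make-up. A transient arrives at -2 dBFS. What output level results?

Overshoot: -2 − (-24.5) = 22.5 dB.
The 22.5 dB excess becomes 9 dB after 2.5:1 reduction.
So the level is -24.5 + 9 = -15.5 dBFS; make-up adds 6 dB, giving -9.5 dBFS.

-9.5 dBFS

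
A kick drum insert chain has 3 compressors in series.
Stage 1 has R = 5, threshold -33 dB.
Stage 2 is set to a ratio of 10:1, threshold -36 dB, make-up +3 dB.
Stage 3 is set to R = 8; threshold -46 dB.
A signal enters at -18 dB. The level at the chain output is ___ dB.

Stage 1: overshoot 15 dB → 15/5 = 3 dB → -30 dB.
Stage 2: 6 dB above -36 dB, reduced 10:1 to 0.6 dB above → -35.4 dB; +3 dB make-up → -32.4 dB.
Stage 3: -32.4 dB is 13.6 dB over -46 dB; at 8:1 that becomes 1.7 dB over, giving -44.3 dB.

-44.3 dB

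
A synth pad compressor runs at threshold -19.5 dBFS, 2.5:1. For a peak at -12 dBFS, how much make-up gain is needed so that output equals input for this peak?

4.5 dB

Without make-up, output = threshold + overshoot/2.5 = -19.5 + 3 = -16.5 dBFS.
Gap to target: 4.5 dB.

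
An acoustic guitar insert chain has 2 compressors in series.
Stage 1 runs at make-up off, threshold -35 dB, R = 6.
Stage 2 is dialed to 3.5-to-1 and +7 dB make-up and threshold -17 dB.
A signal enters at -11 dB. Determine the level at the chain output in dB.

-24 dB

Stage 1: -11 dB is 24 dB over -35 dB; at 6:1 that becomes 4 dB over, giving -31 dB.
Stage 2: -31 dB ≤ -17 dB, so stage 2 doesn't engage; make-up brings it to -24 dB.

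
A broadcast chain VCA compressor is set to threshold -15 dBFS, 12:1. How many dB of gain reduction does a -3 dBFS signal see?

-3 dBFS exceeds the threshold by 12 dB.
At 12:1, output sits 12/12 = 1 dB above threshold.
GR = overshoot in − overshoot out = 12 − 1 = 11 dB.

11 dB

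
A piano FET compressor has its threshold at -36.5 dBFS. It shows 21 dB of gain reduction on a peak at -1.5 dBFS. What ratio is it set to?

2.5:1

Input overshoot = -1.5 − (-36.5) = 35 dB.
Output overshoot = 35 − 21 = 14 dB.
Ratio = input overshoot / output overshoot = 35 / 14 = 2.5.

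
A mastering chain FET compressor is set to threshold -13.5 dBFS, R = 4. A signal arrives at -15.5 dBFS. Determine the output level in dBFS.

-15.5 dBFS is 2 dB below the -13.5 dBFS threshold, so no gain reduction is applied.
Output = input = -15.5 dBFS.

-15.5 dBFS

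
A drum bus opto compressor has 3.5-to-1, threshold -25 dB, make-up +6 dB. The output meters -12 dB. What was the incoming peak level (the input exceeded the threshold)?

Remove make-up: -12 − 6 = -18 dB.
The compressed level sits -18 − (-25) = 7 dB over threshold.
Before 3.5:1 compression the overshoot was 7 × 3.5 = 24.5 dB, so input = -25 + 24.5 = -0.5 dB.

-0.5 dB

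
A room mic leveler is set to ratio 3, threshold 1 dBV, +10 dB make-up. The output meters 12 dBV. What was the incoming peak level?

Before make-up, the level was 12 − 10 = 2 dBV.
Post-compression overshoot = 2 − 1 = 1 dB.
Input overshoot = R × output overshoot = 3 dB → input = 1 + 3 = 4 dBV.

4 dBV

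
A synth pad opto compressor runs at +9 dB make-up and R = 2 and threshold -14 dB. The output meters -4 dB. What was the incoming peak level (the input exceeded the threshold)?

Remove make-up: -4 − 9 = -13 dB.
The compressed level sits -13 − (-14) = 1 dB over threshold.
Before 2:1 compression the overshoot was 1 × 2 = 2 dB, so input = -14 + 2 = -12 dB.

-12 dB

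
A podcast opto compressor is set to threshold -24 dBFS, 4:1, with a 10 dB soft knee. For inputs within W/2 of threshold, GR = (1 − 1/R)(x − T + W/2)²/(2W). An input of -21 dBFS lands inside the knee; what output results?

x − T + W/2 = -21 − (-24) + 5 = 8.
GR = (1 − 1/4) × 8² / 20 = 0.75 × 64 / 20 = 2.4 dB.
Output = -21 − 2.4 = -23.4 dBFS.

-23.4 dBFS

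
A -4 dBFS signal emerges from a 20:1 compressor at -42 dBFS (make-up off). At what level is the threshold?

-44 dBFS

Input is 40 dB above T (since output overshoot × R = input overshoot: (-42 − T)·20 = -4 − T gives T = -44 dBFS).
Check: -44 + (-4 − (-44))/20 = -44 + 2 = -42 dBFS. ✓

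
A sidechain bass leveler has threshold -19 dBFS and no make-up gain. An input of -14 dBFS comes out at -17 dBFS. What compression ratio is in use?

2.5:1

Input overshoot = -14 − (-19) = 5 dB; output overshoot = -17 − (-19) = 2 dB.
Ratio = 5 / 2 = 2.5.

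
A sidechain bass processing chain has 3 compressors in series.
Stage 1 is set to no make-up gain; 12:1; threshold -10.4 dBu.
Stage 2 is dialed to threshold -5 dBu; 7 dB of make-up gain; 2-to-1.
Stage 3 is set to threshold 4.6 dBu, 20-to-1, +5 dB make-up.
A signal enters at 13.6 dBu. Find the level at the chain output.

Stage 1: 13.6 dBu is 24 dB over -10.4 dBu; at 12:1 that becomes 2 dB over, giving -8.4 dBu.
Stage 2: below threshold (-8.4 ≤ -5); passes unchanged; make-up brings it to -1.4 dBu.
Stage 3: below threshold (-1.4 ≤ 4.6); passes unchanged; make-up brings it to 3.6 dBu.

3.6 dBu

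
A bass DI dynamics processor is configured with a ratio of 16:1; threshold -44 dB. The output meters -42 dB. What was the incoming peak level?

That's 2 dB above the -44 dB threshold.
Undo the ratio: input overshoot = 2 × 16 = 32 dB, giving input = -12 dB.

-12 dB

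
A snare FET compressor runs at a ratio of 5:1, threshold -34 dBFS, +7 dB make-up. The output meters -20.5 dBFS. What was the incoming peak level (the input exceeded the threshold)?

Remove make-up: -20.5 − 7 = -27.5 dBFS.
That's 6.5 dB above the -34 dBFS threshold.
Undo the ratio: input overshoot = 6.5 × 5 = 32.5 dB, giving input = -1.5 dBFS.

-1.5 dBFS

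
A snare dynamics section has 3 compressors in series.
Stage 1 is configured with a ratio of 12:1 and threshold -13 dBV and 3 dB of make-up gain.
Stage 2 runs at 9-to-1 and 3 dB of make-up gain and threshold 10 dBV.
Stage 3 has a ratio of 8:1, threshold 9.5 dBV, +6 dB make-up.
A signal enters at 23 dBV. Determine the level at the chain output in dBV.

2 dBV

Stage 1: overshoot 36 dB → 36/12 = 3 dB → -10 dBV; +3 dB make-up → -7 dBV.
Stage 2: -7 dBV is at or below the 10 dBV threshold — no compression; make-up brings it to -4 dBV.
Stage 3: below threshold (-4 ≤ 9.5); passes unchanged; make-up brings it to 2 dBV.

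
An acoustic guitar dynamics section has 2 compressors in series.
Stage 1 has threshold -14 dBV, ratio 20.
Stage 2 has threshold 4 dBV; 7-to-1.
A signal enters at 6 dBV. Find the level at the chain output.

-13 dBV

Stage 1: overshoot 20 dB → 20/20 = 1 dB → -13 dBV.
Stage 2: -13 dBV is at or below the 4 dBV threshold — no compression; output -13 dBV.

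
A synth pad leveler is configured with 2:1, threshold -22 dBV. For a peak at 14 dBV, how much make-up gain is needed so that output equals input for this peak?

18 dB

Without make-up, output = threshold + overshoot/2 = -22 + 18 = -4 dBV.
Gap to target: 18 dB.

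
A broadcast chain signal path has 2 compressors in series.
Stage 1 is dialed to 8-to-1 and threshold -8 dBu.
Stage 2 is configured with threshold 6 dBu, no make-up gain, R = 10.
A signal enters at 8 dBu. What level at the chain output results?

-6 dBu

Stage 1: 8 dBu is 16 dB over -8 dBu; at 8:1 that becomes 2 dB over, giving -6 dBu.
Stage 2: -6 dBu ≤ 6 dBu, so stage 2 doesn't engage; output -6 dBu.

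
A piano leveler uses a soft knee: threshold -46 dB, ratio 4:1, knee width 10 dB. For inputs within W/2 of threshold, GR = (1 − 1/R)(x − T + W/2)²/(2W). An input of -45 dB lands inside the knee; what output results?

-46.35 dB

x − T + W/2 = -45 − (-46) + 5 = 6.
GR = (1 − 1/4) × 6² / 20 = 0.75 × 36 / 20 = 1.35 dB.
Output = -45 − 1.35 = -46.35 dB.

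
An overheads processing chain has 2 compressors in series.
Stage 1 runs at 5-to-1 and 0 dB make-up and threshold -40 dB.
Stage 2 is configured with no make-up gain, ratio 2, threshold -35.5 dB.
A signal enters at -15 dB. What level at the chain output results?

-35.25 dB

Stage 1: 25 dB above -40 dB, reduced 5:1 to 5 dB above → -35 dB.
Stage 2: 0.5 dB above -35.5 dB, reduced 2:1 to 0.25 dB above → -35.25 dB.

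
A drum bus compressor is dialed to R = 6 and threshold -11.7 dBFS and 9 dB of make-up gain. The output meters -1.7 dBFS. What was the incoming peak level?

Stripping the +9 dB make-up gives -10.7 dBFS at the gain stage.
Post-compression overshoot = -10.7 − (-11.7) = 1 dB.
Before 6:1 compression the overshoot was 1 × 6 = 6 dB, so input = -11.7 + 6 = -5.7 dBFS.

-5.7 dBFS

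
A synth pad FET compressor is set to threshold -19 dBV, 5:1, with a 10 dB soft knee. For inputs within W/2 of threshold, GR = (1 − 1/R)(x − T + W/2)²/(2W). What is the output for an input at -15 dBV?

-18.24 dBV

x − T + W/2 = -15 − (-19) + 5 = 9.
GR = (1 − 1/5) × 9² / 20 = 0.8 × 81 / 20 = 3.24 dB.
Output = -15 − 3.24 = -18.24 dBV.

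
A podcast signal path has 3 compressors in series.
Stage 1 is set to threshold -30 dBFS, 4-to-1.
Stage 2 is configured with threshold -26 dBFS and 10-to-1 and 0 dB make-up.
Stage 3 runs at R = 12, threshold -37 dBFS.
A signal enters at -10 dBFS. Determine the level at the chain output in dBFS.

Stage 1: 20 dB above -30 dBFS, reduced 4:1 to 5 dB above → -25 dBFS.
Stage 2: overshoot 1 dB → 1/10 = 0.1 dB → -25.9 dBFS.
Stage 3: 11.1 dB above -37 dBFS, reduced 12:1 to 0.925 dB above → -36.075 dBFS.

-36.075 dBFS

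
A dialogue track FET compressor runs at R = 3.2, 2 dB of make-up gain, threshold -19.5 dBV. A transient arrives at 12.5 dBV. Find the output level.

The input is 32 dB above the -19.5 dBV threshold.
The 32 dB excess becomes 10 dB after 3.2:1 reduction.
Output = -19.5 + 10 = -9.5 dBV; make-up adds 2 dB, giving -7.5 dBV.

-7.5 dBV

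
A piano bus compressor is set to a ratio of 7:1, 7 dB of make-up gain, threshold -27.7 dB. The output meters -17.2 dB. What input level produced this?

-3.2 dB

Remove make-up: -17.2 − 7 = -24.2 dB.
That's 3.5 dB above the -27.7 dB threshold.
Input overshoot = R × output overshoot = 24.5 dB → input = -27.7 + 24.5 = -3.2 dB.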